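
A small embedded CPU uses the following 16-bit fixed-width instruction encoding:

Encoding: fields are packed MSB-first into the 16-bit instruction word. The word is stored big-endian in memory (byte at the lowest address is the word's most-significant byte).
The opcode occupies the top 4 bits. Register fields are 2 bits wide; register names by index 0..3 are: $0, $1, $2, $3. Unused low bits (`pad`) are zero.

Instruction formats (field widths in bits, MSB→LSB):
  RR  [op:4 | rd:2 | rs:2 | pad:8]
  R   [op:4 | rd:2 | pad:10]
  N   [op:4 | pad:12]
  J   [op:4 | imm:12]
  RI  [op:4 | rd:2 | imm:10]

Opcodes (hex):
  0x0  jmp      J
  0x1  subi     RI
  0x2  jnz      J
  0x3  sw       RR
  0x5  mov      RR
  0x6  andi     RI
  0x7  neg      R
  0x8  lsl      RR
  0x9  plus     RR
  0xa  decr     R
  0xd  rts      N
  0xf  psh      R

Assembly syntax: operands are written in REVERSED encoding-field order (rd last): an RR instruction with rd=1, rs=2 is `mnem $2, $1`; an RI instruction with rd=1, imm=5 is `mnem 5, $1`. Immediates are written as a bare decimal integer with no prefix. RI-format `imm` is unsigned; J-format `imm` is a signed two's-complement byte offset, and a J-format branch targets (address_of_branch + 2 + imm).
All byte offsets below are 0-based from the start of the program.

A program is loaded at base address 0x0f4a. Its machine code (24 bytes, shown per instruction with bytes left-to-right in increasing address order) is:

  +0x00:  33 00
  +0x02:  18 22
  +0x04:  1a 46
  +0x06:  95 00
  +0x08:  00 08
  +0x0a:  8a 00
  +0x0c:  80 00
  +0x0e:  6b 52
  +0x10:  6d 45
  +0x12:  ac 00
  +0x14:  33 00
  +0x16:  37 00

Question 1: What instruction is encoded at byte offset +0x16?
sw $3, $1

@+16  big-endian(37 00) = 0x3700
  op=0x3700>>12=0x3 ⇒ sw (RR)
  rd: (w>>10)&0x3=0x1 → $1
  rs: (w>>8)&0x3=0x3 → $3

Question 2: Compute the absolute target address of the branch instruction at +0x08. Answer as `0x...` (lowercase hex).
0x0f5c

off 0x08: read 00 08 as big → 0x0008
  opcode bits[15:12]=0x0: jmp/J
  imm: (w>>0)&0xfff=0x8 → 8
  target = base 0x0f4a + off 0x08 + 2 + imm 8 = 0x0f5c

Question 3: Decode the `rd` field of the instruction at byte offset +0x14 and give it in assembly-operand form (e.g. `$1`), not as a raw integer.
$0

[14] 33 00 → 0x3300
  opcode bits[15:12]=0x3: sw/RR
  rd: (w>>10)&0x3=0x0 → $0
  rs: (w>>8)&0x3=0x3 → $3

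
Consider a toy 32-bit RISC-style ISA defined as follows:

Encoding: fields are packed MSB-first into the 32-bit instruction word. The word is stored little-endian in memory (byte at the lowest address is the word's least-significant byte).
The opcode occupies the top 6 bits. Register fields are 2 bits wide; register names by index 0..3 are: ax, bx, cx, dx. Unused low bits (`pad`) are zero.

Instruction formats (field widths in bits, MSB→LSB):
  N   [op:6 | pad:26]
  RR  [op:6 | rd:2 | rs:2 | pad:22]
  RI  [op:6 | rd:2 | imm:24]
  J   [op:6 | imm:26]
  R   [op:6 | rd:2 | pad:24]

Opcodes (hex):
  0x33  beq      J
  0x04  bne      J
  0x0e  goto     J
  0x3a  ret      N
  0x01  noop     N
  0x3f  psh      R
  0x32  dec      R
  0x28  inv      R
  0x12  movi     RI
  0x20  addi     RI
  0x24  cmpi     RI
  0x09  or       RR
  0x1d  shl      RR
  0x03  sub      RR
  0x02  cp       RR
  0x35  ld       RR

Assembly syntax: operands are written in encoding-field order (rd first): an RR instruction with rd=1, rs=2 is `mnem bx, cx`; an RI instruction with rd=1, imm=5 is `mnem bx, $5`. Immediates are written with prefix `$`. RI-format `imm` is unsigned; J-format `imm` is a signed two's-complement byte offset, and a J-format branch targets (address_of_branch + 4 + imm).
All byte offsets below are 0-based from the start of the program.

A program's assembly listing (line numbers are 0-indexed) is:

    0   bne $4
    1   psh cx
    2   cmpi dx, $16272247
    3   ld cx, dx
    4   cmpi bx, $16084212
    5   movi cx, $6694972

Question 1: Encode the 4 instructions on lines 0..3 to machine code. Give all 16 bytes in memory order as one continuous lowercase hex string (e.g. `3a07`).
04000010000000fe774bf8930000c0d6

L0: bne op=0x4:6|imm=4:26 ⇒ 0x10000004 ⇒ little 04 00 00 10
L1: psh op=0x3f:6|rd=2:2|pad=0:24 ⇒ 0xfe000000 ⇒ little 00 00 00 fe
L2: cmpi op=0x24:6|rd=3:2|imm=16272247:24 ⇒ 0x93f84b77 ⇒ little 77 4b f8 93
L3: ld op=0x35:6|rd=2:2|rs=3:2|pad=0:22 ⇒ 0xd6c00000 ⇒ little 00 00 c0 d6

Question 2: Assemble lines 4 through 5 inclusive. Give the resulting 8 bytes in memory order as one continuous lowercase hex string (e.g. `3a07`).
4. cmpi fields op=0x24:6|rd=1:2|imm=16084212:24 → word 91f56cf4h → f4 6c f5 91
5. movi fields op=0x12:6|rd=2:2|imm=6694972:24 → word 4a66283ch → 3c 28 66 4a

f46cf5913c28664a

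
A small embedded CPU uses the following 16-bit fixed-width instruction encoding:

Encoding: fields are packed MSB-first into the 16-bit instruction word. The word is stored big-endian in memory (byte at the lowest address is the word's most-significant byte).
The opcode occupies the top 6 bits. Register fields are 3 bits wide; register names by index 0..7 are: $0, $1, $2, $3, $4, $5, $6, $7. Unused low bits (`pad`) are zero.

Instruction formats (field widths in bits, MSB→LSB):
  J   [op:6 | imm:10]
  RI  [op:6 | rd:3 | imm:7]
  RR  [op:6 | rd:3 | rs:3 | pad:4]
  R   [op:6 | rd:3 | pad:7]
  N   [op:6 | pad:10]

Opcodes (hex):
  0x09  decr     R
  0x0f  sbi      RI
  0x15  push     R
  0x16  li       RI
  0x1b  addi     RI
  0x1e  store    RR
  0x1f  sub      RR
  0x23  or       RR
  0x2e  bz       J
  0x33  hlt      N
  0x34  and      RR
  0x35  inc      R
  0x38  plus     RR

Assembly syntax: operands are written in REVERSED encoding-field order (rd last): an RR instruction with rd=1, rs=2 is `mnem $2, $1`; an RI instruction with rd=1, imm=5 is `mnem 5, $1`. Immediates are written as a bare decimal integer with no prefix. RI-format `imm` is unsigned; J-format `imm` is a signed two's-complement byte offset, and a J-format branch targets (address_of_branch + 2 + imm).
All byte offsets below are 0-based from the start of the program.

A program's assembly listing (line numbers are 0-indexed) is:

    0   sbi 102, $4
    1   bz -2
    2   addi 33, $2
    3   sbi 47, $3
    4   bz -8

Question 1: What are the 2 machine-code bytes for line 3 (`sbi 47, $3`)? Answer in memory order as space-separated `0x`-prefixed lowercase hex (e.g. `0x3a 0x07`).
0x3d 0xaf

line 3 (sbi): pack op=0xf:6|rd=3:3|imm=47:7 = 0x3daf; big→ 3d af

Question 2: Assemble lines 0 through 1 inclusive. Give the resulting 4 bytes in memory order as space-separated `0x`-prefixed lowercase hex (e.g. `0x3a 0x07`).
0x3e 0x66 0xbb 0xfe

L0: sbi op=0xf:6|rd=4:3|imm=102:7 ⇒ 0x3e66 ⇒ big 3e 66
L1: bz op=0x2e:6|imm=-2:10 ⇒ 0xbbfe ⇒ big bb fe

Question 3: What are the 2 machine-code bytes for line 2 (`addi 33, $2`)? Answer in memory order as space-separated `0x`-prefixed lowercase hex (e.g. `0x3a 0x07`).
line 2 (addi): pack op=0x1b:6|rd=2:3|imm=33:7 = 0x6d21; big→ 6d 21

0x6d 0x21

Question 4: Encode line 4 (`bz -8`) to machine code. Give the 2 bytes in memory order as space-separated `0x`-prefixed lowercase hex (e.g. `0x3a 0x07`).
0xbb 0xf8

line 4 (bz): pack op=0x2e:6|imm=-8:10 = 0xbbf8; big→ bb f8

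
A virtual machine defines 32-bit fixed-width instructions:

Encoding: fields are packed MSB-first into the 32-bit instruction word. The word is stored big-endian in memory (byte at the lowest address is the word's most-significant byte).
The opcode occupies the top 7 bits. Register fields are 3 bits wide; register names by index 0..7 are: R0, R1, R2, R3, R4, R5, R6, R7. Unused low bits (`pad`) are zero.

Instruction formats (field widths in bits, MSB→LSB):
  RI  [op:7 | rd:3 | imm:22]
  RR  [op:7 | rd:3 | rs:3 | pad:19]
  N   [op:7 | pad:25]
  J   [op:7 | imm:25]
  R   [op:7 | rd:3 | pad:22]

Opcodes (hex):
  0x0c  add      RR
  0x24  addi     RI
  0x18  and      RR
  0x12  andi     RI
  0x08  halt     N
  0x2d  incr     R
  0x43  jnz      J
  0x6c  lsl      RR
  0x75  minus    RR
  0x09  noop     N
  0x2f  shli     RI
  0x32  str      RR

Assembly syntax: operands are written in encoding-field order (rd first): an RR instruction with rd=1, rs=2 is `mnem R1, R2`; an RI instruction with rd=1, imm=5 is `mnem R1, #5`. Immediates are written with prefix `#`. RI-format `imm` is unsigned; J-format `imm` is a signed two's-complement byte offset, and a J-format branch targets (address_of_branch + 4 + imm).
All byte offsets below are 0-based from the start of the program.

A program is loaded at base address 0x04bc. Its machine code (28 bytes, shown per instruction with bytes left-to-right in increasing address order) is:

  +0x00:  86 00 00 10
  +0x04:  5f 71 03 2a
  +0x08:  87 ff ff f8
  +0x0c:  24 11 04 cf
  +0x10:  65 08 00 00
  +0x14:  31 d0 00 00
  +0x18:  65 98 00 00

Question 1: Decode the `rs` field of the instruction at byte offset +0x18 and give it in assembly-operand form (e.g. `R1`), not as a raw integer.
+0x18: 65 98 00 00 ⇒ word 0x65980000 (big)
  op=0x65980000>>25=0x32 ⇒ str (RR)
  rd@[24:22]=0x6 ⇒ R6
  rs@[21:19]=0x3 ⇒ R3

R3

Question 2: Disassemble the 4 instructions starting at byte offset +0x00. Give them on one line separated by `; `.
[00] 86 00 00 10 → 0x86000010
  top 7b → 0x43 → jnz [J]
  [24:0] imm=16 = #16
[04] 5f 71 03 2a → 0x5f71032a
  top 7b → 0x2f → shli [RI]
  [24:22] rd=5 = R5
  [21:0] imm=3212074 = #3212074
[08] 87 ff ff f8 → 0x87fffff8
  top 7b → 0x43 → jnz [J]
  [24:0] imm=33554424 (s25→-8) = #-8
[0c] 24 11 04 cf → 0x241104cf
  top 7b → 0x12 → andi [RI]
  [24:22] rd=0 = R0
  [21:0] imm=1115343 = #1115343

jnz #16; shli R5, #3212074; jnz #-8; andi R0, #1115343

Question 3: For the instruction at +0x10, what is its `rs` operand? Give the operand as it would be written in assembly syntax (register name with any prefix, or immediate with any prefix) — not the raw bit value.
+0x10: 65 08 00 00 ⇒ word 0x65080000 (big)
  op=0x65080000>>25=0x32 ⇒ str (RR)
  rd@[24:22]=0x4 ⇒ R4
  rs@[21:19]=0x1 ⇒ R1

R1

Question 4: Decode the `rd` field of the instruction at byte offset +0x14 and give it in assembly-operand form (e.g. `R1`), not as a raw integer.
R7

[14] 31 d0 00 00 → 0x31d00000
  opcode bits[31:25]=0x18: and/RR
  rd: (w>>22)&0x7=0x7 → R7
  rs: (w>>19)&0x7=0x2 → R2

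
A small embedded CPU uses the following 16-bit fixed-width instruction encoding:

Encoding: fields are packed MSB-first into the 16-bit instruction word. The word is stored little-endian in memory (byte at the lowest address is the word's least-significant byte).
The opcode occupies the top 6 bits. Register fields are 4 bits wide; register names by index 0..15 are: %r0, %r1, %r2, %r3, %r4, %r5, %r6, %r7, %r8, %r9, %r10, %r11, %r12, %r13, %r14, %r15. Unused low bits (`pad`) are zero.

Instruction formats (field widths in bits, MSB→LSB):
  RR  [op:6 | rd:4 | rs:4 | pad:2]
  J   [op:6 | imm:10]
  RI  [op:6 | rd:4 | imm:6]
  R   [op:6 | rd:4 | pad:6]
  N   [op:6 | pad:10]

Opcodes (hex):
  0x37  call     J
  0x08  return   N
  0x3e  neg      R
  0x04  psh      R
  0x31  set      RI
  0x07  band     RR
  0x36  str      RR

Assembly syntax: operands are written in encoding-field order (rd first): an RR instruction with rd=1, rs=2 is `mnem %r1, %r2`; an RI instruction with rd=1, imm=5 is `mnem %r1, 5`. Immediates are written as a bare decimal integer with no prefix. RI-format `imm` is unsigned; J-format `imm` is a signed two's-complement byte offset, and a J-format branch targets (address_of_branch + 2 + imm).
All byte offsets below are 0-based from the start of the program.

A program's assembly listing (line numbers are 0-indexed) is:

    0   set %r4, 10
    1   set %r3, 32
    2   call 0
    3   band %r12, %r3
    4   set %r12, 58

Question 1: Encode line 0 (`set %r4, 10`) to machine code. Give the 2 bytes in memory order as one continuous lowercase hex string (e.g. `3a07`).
0. set fields op=0x31:6|rd=4:4|imm=10:6 → word c50ah → 0a c5

0ac5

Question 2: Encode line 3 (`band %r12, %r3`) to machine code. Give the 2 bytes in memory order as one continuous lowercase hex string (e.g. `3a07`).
L3: band op=0x7:6|rd=12:4|rs=3:4|pad=0:2 ⇒ 0x1f0c ⇒ little 0c 1f

0c1f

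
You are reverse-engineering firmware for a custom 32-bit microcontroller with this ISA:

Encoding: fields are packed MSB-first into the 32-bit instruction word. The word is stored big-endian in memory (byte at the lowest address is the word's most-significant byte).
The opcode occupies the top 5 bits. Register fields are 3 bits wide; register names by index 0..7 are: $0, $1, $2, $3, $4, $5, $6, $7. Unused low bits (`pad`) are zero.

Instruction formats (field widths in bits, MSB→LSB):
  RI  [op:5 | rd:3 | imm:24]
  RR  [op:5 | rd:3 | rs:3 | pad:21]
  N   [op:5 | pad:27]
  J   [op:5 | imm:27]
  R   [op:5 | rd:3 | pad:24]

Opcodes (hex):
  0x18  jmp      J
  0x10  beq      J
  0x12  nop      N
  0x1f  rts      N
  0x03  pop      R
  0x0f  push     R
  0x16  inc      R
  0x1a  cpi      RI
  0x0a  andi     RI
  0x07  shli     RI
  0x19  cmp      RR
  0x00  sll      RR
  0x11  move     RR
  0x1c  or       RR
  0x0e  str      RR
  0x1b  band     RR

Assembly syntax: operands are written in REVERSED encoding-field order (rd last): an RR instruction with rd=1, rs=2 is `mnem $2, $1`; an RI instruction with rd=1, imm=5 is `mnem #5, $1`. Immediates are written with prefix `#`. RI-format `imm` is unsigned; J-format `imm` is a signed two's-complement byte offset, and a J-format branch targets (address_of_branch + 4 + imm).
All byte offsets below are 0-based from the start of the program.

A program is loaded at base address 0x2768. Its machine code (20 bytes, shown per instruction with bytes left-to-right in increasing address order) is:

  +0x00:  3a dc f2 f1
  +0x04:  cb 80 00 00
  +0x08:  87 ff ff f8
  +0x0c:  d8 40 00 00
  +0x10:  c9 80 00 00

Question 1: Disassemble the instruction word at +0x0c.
band $2, $0

[0c] d8 40 00 00 → 0xd8400000
  opcode bits[31:27]=0x1b: band/RR
  rd@[26:24]=0x0 ⇒ $0
  rs@[23:21]=0x2 ⇒ $2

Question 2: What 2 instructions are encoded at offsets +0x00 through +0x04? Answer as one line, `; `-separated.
+0x00: 3a dc f2 f1 ⇒ word 0x3adcf2f1 (big)
  op=0x3adcf2f1>>27=0x7 ⇒ shli (RI)
  rd@[26:24]=0x2 ⇒ $2
  imm@[23:0]=0xdcf2f1 ⇒ #14480113
+0x04: cb 80 00 00 ⇒ word 0xcb800000 (big)
  op=0xcb800000>>27=0x19 ⇒ cmp (RR)
  rd@[26:24]=0x3 ⇒ $3
  rs@[23:21]=0x4 ⇒ $4

shli #14480113, $2; cmp $4, $3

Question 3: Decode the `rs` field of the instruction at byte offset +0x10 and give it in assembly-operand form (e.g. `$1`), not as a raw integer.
@+10  big-endian(c9 80 00 00) = 0xc9800000
  top 5b → 0x19 → cmp [RR]
  rd@[26:24]=0x1 ⇒ $1
  rs@[23:21]=0x4 ⇒ $4

$4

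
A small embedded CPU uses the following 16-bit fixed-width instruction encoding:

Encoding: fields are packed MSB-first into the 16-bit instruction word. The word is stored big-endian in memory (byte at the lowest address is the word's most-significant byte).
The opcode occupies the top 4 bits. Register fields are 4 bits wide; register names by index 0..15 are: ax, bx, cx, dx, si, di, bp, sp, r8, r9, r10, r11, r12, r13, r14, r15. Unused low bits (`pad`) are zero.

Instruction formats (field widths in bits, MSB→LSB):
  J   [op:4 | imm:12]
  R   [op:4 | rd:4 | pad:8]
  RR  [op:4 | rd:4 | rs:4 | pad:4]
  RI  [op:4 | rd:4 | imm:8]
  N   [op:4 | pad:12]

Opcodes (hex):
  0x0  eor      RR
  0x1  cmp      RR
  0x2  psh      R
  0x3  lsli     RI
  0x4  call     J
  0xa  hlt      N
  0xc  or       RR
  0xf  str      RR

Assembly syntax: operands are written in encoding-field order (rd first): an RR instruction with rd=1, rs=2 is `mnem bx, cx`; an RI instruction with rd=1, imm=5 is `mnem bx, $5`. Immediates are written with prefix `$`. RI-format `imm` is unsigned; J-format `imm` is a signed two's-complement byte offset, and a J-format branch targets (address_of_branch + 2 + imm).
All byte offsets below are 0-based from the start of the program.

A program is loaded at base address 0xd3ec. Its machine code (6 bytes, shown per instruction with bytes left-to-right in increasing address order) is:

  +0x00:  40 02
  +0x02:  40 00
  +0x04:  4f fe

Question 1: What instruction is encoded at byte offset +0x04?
call $-2

off 0x04: read 4f fe as big → 0x4ffe
  top 4b → 0x4 → call [J]
  imm: (w>>0)&0xfff=0xffe (s12→-2) → $-2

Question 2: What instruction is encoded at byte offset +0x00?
call $2

off 0x00: read 40 02 as big → 0x4002
  top 4b → 0x4 → call [J]
  imm@[11:0]=0x2 ⇒ $2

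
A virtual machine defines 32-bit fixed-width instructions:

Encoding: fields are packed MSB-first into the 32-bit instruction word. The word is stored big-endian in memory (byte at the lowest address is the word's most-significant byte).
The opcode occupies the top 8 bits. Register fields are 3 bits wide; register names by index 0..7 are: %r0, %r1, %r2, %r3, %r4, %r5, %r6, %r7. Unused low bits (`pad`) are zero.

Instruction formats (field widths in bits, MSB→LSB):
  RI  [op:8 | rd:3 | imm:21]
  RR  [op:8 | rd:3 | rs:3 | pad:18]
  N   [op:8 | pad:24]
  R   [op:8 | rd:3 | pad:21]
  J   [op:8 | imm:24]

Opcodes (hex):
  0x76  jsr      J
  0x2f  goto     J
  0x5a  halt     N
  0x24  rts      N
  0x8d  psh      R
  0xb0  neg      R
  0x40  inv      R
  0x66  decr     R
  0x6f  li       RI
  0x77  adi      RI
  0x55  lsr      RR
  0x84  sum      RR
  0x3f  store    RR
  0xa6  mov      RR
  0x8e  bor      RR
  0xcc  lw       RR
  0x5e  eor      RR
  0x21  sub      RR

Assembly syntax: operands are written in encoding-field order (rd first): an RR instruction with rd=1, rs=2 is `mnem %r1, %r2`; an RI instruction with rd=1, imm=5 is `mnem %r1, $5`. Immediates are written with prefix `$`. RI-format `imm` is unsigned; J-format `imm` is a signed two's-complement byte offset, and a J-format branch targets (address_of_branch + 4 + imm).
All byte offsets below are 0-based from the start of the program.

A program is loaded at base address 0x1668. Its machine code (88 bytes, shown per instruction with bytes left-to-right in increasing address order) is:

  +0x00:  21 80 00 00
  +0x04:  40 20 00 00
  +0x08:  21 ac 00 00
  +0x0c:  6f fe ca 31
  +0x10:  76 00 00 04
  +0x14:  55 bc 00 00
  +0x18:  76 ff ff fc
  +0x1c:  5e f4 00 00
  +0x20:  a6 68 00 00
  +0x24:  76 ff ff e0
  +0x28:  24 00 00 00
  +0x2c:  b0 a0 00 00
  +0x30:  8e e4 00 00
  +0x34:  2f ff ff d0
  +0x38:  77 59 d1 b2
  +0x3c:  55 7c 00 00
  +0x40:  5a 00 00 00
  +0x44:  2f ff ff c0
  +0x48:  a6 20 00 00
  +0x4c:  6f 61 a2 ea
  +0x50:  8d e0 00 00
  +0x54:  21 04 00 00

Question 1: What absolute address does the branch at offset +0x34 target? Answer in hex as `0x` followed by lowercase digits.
0x1670

+0x34: 2f ff ff d0 ⇒ word 0x2fffffd0 (big)
  top 8b → 0x2f → goto [J]
  [23:0] imm=16777168 (s24→-48) = $-48
  target = base 0x1668 + off 0x34 + 4 + imm -48 = 0x1670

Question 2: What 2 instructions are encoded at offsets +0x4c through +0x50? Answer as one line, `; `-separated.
li %r3, $107242; psh %r7

@+4c  big-endian(6f 61 a2 ea) = 0x6f61a2ea
  opcode bits[31:24]=0x6f: li/RI
  [23:21] rd=3 = %r3
  [20:0] imm=107242 = $107242
@+50  big-endian(8d e0 00 00) = 0x8de00000
  opcode bits[31:24]=0x8d: psh/R
  [23:21] rd=7 = %r7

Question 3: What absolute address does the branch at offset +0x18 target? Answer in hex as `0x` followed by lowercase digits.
0x1680

@+18  big-endian(76 ff ff fc) = 0x76fffffc
  opcode bits[31:24]=0x76: jsr/J
  imm@[23:0]=0xfffffc (s24→-4) ⇒ $-4
  target = base 0x1668 + off 0x18 + 4 + imm -4 = 0x1680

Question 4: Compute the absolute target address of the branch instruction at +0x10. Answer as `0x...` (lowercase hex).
0x1680

off 0x10: read 76 00 00 04 as big → 0x76000004
  op=0x76000004>>24=0x76 ⇒ jsr (J)
  [23:0] imm=4 = $4
  target = base 0x1668 + off 0x10 + 4 + imm 4 = 0x1680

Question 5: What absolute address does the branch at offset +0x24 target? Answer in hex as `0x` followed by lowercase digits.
+0x24: 76 ff ff e0 ⇒ word 0x76ffffe0 (big)
  op=0x76ffffe0>>24=0x76 ⇒ jsr (J)
  imm@[23:0]=0xffffe0 (s24→-32) ⇒ $-32
  target = base 0x1668 + off 0x24 + 4 + imm -32 = 0x1670

0x1670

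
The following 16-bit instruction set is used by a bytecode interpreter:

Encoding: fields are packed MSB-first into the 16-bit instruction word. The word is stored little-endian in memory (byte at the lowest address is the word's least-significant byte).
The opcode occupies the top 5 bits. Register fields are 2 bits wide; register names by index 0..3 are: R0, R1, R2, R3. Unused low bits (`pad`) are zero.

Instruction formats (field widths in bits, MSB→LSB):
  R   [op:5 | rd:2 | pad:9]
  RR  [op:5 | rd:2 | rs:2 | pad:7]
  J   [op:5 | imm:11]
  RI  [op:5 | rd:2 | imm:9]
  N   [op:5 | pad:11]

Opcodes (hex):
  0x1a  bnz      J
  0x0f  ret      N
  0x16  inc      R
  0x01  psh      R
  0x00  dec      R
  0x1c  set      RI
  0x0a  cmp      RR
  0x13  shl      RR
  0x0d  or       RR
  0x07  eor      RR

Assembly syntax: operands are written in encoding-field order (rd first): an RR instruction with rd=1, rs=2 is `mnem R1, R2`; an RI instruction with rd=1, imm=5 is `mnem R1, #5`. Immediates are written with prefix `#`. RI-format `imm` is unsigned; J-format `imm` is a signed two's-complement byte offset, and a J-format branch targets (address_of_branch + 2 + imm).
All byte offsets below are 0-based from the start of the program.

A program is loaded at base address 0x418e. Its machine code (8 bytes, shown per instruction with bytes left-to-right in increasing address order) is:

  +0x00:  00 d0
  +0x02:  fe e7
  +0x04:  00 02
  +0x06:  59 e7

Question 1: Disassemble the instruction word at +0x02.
@+02  little-endian(fe e7) = 0xe7fe
  top 5b → 0x1c → set [RI]
  rd@[10:9]=0x3 ⇒ R3
  imm@[8:0]=0x1fe ⇒ #510

set R3, #510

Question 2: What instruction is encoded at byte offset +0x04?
off 0x04: read 00 02 as little → 0x0200
  top 5b → 0x0 → dec [R]
  [10:9] rd=1 = R1

dec R1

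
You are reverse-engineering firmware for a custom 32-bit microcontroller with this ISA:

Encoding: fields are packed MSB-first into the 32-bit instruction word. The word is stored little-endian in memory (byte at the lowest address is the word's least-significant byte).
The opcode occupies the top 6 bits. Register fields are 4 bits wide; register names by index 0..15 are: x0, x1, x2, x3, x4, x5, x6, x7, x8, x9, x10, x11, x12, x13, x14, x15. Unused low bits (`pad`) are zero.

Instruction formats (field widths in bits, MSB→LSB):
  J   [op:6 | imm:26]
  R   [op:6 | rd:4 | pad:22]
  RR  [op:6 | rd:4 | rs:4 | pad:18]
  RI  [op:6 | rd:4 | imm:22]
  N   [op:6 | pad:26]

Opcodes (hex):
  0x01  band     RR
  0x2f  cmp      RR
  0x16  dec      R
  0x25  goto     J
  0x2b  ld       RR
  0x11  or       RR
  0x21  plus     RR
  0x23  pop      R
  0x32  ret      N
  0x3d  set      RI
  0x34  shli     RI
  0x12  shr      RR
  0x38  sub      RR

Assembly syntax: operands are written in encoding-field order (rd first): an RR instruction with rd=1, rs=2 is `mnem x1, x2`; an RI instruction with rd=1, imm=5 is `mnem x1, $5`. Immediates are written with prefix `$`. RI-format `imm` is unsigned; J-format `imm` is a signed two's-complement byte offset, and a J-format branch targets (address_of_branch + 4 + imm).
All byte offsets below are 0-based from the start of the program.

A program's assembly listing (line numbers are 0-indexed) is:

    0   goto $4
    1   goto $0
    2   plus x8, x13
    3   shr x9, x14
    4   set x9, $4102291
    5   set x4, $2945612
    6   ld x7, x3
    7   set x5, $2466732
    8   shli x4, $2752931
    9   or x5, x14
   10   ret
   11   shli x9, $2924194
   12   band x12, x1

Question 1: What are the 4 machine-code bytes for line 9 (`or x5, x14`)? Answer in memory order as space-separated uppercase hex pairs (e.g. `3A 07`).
00 00 78 45

L9: or op=0x11:6|rd=5:4|rs=14:4|pad=0:18 ⇒ 0x45780000 ⇒ little 00 00 78 45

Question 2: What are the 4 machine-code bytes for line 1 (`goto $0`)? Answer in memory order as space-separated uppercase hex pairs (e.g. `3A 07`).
line 1 (goto): pack op=0x25:6|imm=0:26 = 0x94000000; little→ 00 00 00 94

00 00 00 94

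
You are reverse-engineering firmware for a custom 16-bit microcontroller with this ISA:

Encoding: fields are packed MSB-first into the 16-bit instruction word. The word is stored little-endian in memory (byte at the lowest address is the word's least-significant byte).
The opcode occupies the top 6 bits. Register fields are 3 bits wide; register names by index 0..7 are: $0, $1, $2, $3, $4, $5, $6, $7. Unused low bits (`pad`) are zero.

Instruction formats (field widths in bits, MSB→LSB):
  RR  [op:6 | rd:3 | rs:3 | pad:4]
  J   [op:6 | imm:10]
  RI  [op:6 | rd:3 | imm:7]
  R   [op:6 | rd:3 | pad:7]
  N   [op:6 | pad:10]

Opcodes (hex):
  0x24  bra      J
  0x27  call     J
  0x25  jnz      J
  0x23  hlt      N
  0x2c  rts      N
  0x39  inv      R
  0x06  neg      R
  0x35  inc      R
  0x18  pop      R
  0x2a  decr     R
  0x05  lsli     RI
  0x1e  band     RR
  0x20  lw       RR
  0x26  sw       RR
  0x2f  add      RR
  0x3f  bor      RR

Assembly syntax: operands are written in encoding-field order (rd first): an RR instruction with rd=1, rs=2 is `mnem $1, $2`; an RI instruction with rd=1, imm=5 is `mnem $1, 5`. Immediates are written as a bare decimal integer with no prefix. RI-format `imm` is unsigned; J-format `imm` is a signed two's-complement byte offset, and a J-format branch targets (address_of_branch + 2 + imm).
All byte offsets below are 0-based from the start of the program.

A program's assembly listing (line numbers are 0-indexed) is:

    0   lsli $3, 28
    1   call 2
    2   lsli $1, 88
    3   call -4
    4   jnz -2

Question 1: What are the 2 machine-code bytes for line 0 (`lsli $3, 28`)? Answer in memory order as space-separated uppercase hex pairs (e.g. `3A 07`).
9C 15

0. lsli fields op=0x5:6|rd=3:3|imm=28:7 → word 159ch → 9c 15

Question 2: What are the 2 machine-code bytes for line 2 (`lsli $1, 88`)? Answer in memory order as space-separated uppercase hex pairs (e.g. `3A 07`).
D8 14

L2: lsli op=0x5:6|rd=1:3|imm=88:7 ⇒ 0x14d8 ⇒ little d8 14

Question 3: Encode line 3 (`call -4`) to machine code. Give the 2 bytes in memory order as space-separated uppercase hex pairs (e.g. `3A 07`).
FC 9F

L3: call op=0x27:6|imm=-4:10 ⇒ 0x9ffc ⇒ little fc 9f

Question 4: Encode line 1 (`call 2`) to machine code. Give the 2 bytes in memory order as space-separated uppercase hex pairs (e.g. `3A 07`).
line 1 (call): pack op=0x27:6|imm=2:10 = 0x9c02; little→ 02 9c

02 9C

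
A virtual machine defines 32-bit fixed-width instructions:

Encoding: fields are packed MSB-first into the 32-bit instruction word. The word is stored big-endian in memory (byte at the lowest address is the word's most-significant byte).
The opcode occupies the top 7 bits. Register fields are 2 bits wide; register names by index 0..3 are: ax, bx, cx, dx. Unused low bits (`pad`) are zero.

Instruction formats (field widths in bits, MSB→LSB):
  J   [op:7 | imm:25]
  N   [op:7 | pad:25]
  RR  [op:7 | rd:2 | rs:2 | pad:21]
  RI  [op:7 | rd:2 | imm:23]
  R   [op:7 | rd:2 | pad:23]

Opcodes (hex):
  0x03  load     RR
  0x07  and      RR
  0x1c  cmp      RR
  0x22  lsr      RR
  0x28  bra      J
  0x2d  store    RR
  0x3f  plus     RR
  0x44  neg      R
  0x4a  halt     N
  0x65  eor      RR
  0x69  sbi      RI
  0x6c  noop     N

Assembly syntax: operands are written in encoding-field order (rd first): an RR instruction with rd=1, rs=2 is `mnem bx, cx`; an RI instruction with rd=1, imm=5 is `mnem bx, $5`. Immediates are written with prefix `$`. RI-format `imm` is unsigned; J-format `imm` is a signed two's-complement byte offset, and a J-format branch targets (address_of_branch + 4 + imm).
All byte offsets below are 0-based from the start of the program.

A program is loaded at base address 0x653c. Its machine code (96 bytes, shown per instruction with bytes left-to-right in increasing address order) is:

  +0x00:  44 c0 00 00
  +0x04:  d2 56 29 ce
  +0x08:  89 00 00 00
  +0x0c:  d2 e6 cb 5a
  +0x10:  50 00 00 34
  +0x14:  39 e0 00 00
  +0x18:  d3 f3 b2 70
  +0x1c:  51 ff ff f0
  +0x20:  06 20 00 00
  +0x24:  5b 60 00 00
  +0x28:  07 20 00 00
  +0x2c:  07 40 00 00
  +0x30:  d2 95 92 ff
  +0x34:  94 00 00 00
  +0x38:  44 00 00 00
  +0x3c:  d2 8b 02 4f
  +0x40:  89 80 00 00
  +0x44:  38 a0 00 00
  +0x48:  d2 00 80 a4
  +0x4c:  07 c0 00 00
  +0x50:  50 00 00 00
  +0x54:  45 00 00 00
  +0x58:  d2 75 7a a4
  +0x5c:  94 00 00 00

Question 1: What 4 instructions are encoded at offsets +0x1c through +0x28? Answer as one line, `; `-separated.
+0x1c: 51 ff ff f0 ⇒ word 0x51fffff0 (big)
  opcode bits[31:25]=0x28: bra/J
  imm@[24:0]=0x1fffff0 (s25→-16) ⇒ $-16
+0x20: 06 20 00 00 ⇒ word 0x06200000 (big)
  opcode bits[31:25]=0x3: load/RR
  rd@[24:23]=0x0 ⇒ ax
  rs@[22:21]=0x1 ⇒ bx
+0x24: 5b 60 00 00 ⇒ word 0x5b600000 (big)
  opcode bits[31:25]=0x2d: store/RR
  rd@[24:23]=0x2 ⇒ cx
  rs@[22:21]=0x3 ⇒ dx
+0x28: 07 20 00 00 ⇒ word 0x07200000 (big)
  opcode bits[31:25]=0x3: load/RR
  rd@[24:23]=0x2 ⇒ cx
  rs@[22:21]=0x1 ⇒ bx

bra $-16; load ax, bx; store cx, dx; load cx, bx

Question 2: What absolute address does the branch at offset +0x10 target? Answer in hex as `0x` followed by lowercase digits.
0x6584

off 0x10: read 50 00 00 34 as big → 0x50000034
  op=0x50000034>>25=0x28 ⇒ bra (J)
  imm@[24:0]=0x34 ⇒ $52
  target = base 0x653c + off 0x10 + 4 + imm 52 = 0x6584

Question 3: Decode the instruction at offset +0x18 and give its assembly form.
sbi dx, $7582320

[18] d3 f3 b2 70 → 0xd3f3b270
  top 7b → 0x69 → sbi [RI]
  rd: (w>>23)&0x3=0x3 → dx
  imm: (w>>0)&0x7fffff=0x73b270 → $7582320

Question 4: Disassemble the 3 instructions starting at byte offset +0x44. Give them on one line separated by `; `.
cmp bx, bx; sbi ax, $32932; load dx, cx

@+44  big-endian(38 a0 00 00) = 0x38a00000
  op=0x38a00000>>25=0x1c ⇒ cmp (RR)
  [24:23] rd=1 = bx
  [22:21] rs=1 = bx
@+48  big-endian(d2 00 80 a4) = 0xd20080a4
  op=0xd20080a4>>25=0x69 ⇒ sbi (RI)
  [24:23] rd=0 = ax
  [22:0] imm=32932 = $32932
@+4c  big-endian(07 c0 00 00) = 0x07c00000
  op=0x07c00000>>25=0x3 ⇒ load (RR)
  [24:23] rd=3 = dx
  [22:21] rs=2 = cx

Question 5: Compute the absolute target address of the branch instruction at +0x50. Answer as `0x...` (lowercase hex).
@+50  big-endian(50 00 00 00) = 0x50000000
  opcode bits[31:25]=0x28: bra/J
  imm@[24:0]=0x0 ⇒ $0
  target = base 0x653c + off 0x50 + 4 + imm 0 = 0x6590

0x6590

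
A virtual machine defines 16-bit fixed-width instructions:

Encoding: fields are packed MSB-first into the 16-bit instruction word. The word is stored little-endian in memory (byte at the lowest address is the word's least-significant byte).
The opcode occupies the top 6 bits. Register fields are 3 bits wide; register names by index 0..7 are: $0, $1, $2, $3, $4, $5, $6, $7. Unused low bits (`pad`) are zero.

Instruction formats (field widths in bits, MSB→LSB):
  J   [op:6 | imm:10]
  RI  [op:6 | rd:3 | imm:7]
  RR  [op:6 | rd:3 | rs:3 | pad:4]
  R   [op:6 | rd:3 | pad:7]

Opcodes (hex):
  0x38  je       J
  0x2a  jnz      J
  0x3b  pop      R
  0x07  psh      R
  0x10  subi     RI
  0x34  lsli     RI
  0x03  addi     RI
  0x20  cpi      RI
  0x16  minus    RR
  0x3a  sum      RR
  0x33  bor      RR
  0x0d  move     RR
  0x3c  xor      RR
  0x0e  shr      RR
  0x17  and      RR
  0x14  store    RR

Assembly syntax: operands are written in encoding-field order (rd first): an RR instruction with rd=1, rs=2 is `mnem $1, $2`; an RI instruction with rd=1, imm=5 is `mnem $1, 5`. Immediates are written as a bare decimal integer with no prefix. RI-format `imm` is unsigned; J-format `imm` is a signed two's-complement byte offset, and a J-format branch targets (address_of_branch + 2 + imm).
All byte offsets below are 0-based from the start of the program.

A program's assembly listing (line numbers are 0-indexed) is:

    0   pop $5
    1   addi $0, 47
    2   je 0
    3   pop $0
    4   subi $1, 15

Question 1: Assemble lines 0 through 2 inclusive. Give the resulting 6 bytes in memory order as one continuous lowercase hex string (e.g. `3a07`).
80ee2f0c00e0

0. pop fields op=0x3b:6|rd=5:3|pad=0:7 → word ee80h → 80 ee
1. addi fields op=0x3:6|rd=0:3|imm=47:7 → word 0c2fh → 2f 0c
2. je fields op=0x38:6|imm=0:10 → word e000h → 00 e0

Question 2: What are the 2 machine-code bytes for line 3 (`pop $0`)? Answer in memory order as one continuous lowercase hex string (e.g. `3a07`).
00ec

3. pop fields op=0x3b:6|rd=0:3|pad=0:7 → word ec00h → 00 ec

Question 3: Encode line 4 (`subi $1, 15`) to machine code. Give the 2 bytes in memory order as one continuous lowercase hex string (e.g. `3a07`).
line 4 (subi): pack op=0x10:6|rd=1:3|imm=15:7 = 0x408f; little→ 8f 40

8f40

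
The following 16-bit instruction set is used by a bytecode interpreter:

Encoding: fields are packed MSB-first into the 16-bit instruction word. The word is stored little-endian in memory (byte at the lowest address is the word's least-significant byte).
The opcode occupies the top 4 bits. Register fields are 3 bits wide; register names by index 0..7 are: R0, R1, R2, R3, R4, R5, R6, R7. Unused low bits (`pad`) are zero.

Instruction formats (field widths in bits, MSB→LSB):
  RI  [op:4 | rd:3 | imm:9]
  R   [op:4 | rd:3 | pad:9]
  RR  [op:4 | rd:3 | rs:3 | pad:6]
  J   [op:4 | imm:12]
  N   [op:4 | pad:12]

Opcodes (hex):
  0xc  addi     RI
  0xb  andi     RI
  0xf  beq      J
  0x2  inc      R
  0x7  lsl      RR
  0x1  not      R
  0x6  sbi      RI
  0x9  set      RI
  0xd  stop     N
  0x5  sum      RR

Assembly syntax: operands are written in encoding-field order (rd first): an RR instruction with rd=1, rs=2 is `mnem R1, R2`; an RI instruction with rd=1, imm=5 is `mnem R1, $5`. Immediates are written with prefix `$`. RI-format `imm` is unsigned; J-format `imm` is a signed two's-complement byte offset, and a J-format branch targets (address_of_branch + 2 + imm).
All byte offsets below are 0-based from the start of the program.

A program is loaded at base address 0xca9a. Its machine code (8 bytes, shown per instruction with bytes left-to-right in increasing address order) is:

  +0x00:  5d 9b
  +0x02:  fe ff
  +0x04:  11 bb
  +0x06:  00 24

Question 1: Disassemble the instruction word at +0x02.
+0x02: fe ff ⇒ word 0xfffe (little)
  top 4b → 0xf → beq [J]
  imm: (w>>0)&0xfff=0xffe (s12→-2) → $-2

beq $-2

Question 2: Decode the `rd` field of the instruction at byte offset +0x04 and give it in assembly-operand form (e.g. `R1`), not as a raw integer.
[04] 11 bb → 0xbb11
  top 4b → 0xb → andi [RI]
  rd: (w>>9)&0x7=0x5 → R5
  imm: (w>>0)&0x1ff=0x111 → $273

R5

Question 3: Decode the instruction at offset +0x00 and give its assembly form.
@+00  little-endian(5d 9b) = 0x9b5d
  top 4b → 0x9 → set [RI]
  rd@[11:9]=0x5 ⇒ R5
  imm@[8:0]=0x15d ⇒ $349

set R5, $349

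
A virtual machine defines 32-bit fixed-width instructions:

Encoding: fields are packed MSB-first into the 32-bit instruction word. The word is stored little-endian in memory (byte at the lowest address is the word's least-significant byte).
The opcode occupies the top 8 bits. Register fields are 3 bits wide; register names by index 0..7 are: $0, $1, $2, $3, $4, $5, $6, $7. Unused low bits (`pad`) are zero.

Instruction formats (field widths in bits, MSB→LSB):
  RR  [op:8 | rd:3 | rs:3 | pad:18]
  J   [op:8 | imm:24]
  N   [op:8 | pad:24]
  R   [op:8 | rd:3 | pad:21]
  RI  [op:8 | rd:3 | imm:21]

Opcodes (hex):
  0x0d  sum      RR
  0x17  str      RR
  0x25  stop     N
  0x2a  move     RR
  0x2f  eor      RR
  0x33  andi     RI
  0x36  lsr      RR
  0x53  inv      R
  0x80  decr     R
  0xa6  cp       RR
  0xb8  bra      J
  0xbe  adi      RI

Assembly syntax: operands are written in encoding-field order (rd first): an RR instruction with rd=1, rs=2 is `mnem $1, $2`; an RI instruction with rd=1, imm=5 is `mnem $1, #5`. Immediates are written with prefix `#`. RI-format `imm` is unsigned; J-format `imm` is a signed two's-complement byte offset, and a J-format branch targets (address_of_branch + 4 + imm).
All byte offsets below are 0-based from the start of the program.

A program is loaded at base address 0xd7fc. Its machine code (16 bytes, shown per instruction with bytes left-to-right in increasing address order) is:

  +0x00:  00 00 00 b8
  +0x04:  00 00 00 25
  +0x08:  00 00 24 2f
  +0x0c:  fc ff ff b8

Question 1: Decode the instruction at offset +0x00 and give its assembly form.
bra #0

off 0x00: read 00 00 00 b8 as little → 0xb8000000
  op=0xb8000000>>24=0xb8 ⇒ bra (J)
  imm@[23:0]=0x0 ⇒ #0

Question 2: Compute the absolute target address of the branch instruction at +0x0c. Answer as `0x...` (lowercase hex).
0xd808

+0x0c: fc ff ff b8 ⇒ word 0xb8fffffc (little)
  opcode bits[31:24]=0xb8: bra/J
  imm: (w>>0)&0xffffff=0xfffffc (s24→-4) → #-4
  target = base 0xd7fc + off 0x0c + 4 + imm -4 = 0xd808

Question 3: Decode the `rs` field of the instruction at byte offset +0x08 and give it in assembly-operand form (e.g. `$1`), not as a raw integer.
$1

[08] 00 00 24 2f → 0x2f240000
  op=0x2f240000>>24=0x2f ⇒ eor (RR)
  [23:21] rd=1 = $1
  [20:18] rs=1 = $1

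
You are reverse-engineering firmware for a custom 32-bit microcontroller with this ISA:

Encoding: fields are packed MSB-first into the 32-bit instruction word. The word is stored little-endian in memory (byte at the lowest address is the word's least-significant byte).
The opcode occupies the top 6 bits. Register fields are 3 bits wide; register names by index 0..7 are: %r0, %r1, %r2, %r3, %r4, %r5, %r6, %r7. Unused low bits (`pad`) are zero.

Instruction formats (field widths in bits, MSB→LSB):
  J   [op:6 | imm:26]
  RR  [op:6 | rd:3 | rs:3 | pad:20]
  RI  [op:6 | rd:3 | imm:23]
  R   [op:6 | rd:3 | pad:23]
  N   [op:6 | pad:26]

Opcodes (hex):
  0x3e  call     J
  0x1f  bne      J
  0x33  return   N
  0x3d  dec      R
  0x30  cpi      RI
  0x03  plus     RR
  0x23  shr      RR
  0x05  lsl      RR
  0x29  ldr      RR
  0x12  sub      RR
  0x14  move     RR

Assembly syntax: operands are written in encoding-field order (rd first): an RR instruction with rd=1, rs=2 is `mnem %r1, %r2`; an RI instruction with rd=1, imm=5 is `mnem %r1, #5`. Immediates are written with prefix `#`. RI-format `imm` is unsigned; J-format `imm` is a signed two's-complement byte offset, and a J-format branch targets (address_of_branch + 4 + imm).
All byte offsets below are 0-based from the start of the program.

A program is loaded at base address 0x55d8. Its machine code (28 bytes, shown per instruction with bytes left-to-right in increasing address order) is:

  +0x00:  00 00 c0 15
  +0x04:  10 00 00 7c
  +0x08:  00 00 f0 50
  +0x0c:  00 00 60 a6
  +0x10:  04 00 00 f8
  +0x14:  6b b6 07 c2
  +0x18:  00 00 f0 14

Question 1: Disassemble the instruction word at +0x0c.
+0x0c: 00 00 60 a6 ⇒ word 0xa6600000 (little)
  op=0xa6600000>>26=0x29 ⇒ ldr (RR)
  rd@[25:23]=0x4 ⇒ %r4
  rs@[22:20]=0x6 ⇒ %r6

ldr %r4, %r6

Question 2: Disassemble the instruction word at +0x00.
@+00  little-endian(00 00 c0 15) = 0x15c00000
  opcode bits[31:26]=0x5: lsl/RR
  rd@[25:23]=0x3 ⇒ %r3
  rs@[22:20]=0x4 ⇒ %r4

lsl %r3, %r4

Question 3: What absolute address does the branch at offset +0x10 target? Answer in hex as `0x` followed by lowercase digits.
[10] 04 00 00 f8 → 0xf8000004
  opcode bits[31:26]=0x3e: call/J
  [25:0] imm=4 = #4
  target = base 0x55d8 + off 0x10 + 4 + imm 4 = 0x55f0

0x55f0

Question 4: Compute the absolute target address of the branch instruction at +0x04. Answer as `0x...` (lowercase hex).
0x55f0

+0x04: 10 00 00 7c ⇒ word 0x7c000010 (little)
  opcode bits[31:26]=0x1f: bne/J
  imm@[25:0]=0x10 ⇒ #16
  target = base 0x55d8 + off 0x04 + 4 + imm 16 = 0x55f0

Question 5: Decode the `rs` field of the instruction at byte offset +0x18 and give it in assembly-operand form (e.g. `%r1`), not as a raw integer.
%r7

off 0x18: read 00 00 f0 14 as little → 0x14f00000
  top 6b → 0x5 → lsl [RR]
  rd@[25:23]=0x1 ⇒ %r1
  rs@[22:20]=0x7 ⇒ %r7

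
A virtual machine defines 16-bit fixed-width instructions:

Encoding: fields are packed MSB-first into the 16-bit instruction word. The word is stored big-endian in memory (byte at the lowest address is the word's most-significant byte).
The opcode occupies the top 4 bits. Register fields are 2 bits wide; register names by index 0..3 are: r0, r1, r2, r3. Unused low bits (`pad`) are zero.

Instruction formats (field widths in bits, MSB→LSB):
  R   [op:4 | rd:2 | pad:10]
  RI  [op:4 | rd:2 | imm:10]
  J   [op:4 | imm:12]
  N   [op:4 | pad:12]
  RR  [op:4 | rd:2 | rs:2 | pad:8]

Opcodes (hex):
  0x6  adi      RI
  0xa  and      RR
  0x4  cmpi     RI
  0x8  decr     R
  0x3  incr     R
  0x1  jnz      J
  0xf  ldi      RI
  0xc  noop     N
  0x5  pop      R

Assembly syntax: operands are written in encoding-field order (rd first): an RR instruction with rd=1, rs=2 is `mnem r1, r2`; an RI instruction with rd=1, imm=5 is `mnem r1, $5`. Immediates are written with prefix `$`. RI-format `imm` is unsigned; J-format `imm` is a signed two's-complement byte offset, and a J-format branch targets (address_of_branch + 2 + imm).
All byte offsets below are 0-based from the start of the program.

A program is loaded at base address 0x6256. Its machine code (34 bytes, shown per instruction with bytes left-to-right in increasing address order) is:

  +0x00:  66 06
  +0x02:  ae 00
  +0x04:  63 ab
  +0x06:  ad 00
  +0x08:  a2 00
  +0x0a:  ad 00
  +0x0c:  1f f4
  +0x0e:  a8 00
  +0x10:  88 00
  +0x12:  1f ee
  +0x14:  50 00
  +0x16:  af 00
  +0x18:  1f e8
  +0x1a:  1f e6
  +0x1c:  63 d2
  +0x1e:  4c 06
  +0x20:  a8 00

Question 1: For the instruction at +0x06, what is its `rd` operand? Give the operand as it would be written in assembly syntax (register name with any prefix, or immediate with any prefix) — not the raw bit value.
off 0x06: read ad 00 as big → 0xad00
  top 4b → 0xa → and [RR]
  rd@[11:10]=0x3 ⇒ r3
  rs@[9:8]=0x1 ⇒ r1

r3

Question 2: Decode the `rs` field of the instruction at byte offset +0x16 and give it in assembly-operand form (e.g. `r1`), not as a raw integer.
off 0x16: read af 00 as big → 0xaf00
  top 4b → 0xa → and [RR]
  [11:10] rd=3 = r3
  [9:8] rs=3 = r3

r3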